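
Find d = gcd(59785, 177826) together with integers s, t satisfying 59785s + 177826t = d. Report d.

Euclidean algorithm:
177826 = 2×59785 + 58256
59785 = 1×58256 + 1529
58256 = 38×1529 + 154
1529 = 9×154 + 143
154 = 1×143 + 11
143 = 13×11 + 0
gcd(59785, 177826) = 11.
Working backward:
11 = 154 − 143
11 = −1529 + 10·154
11 = 10·58256 − 381·1529
11 = −381·59785 + 391·58256
11 = 391·177826 − 1163·59785
So 11 = (391)·177826 + (-1163)·59785.

11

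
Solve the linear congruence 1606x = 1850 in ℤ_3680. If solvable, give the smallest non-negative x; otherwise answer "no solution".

First find gcd(1606, 3680):
3680 = 2·1606 + 468
1606 = 3·468 + 202
468 = 2·202 + 64
202 = 3·64 + 10
64 = 6·10 + 4
10 = 2·4 + 2
4 = 2·2 + 0
gcd = 2 and 2 | 1850, so solutions exist. Divide through by 2: 803x ≡ 925 (mod 1840).
Now find 803⁻¹ mod 1840:
1840 = 2·803 + 234
803 = 3·234 + 101
234 = 2·101 + 32
101 = 3·32 + 5
32 = 6·5 + 2
5 = 2·2 + 1
2 = 2·1 + 0
Back-substitute:
1 = 5 − 2·2
1 = −2·32 + 13·5
1 = 13·101 − 41·32
1 = −41·234 + 95·101
1 = 95·803 − 326·234
1 = −326·1840 + 747·803
So 803⁻¹ ≡ 747 (mod 1840).
Then x ≡ 747·925 ≡ 975 (mod 1840); the smallest non-negative solution is x = 975.

975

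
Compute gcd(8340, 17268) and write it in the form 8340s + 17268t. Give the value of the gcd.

12

Apply Euclid's algorithm to 17268 and 8340:
17268 = 2·8340 + 588
8340 = 14·588 + 108
588 = 5·108 + 48
108 = 2·48 + 12
48 = 4·12 + 0
gcd(8340, 17268) = 12.
Express as a combination:
12 = 108 − 2·48
12 = −2·588 + 11·108
12 = 11·8340 − 156·588
12 = −156·17268 + 323·8340
So 12 = (-156)·17268 + (323)·8340.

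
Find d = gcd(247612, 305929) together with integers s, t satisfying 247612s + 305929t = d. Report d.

1

Repeated division:
305929 = 1·247612 + 58317
247612 = 4·58317 + 14344
58317 = 4·14344 + 941
14344 = 15·941 + 229
941 = 4·229 + 25
229 = 9·25 + 4
25 = 6·4 + 1
4 = 4·1 + 0
gcd(247612, 305929) = 1.
Express as a combination:
1 = 25 − 6·4
1 = −6·229 + 55·25
1 = 55·941 − 226·229
1 = −226·14344 + 3445·941
1 = 3445·58317 − 14006·14344
1 = −14006·247612 + 59469·58317
1 = 59469·305929 − 73475·247612
So 1 = (59469)·305929 + (-73475)·247612.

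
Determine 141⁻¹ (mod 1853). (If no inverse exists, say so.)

92

Apply the Euclidean algorithm to 1853 and 141:
1853 = 13×141 + 20
141 = 7×20 + 1
20 = 20×1 + 0
Since gcd(141, 1853) = 1, back-substitute to write 1 as a combination:
1 = 141 − 7·20
1 = −7·1853 + 92·141
So 141·92 ≡ 1 (mod 1853).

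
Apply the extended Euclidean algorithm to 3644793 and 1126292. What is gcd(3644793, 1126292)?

1

Apply Euclid's algorithm to 3644793 and 1126292:
3644793 = 3*1126292 + 265917
1126292 = 4*265917 + 62624
265917 = 4*62624 + 15421
62624 = 4*15421 + 940
15421 = 16*940 + 381
940 = 2*381 + 178
381 = 2*178 + 25
178 = 7*25 + 3
25 = 8*3 + 1
3 = 3*1 + 0
gcd(3644793, 1126292) = 1.
Express as a combination:
1 = 25 − 8·3
1 = −8·178 + 57·25
1 = 57·381 − 122·178
1 = −122·940 + 301·381
1 = 301·15421 − 4938·940
1 = −4938·62624 + 20053·15421
1 = 20053·265917 − 85150·62624
1 = −85150·1126292 + 360653·265917
1 = 360653·3644793 − 1167109·1126292
So 1 = (360653)·3644793 + (-1167109)·1126292.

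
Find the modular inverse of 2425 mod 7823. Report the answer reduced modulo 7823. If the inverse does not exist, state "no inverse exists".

6010

Apply the Euclidean algorithm to 7823 and 2425:
7823 = 3*2425 + 548
2425 = 4*548 + 233
548 = 2*233 + 82
233 = 2*82 + 69
82 = 1*69 + 13
69 = 5*13 + 4
13 = 3*4 + 1
4 = 4*1 + 0
The gcd is 1. Working backward:
1 = 13 − 3·4
1 = −3·69 + 16·13
1 = 16·82 − 19·69
1 = −19·233 + 54·82
1 = 54·548 − 127·233
1 = −127·2425 + 562·548
1 = 562·7823 − 1813·2425
Thus 2425·(-1813) ≡ 1 (mod 7823); reducing, -1813 mod 7823 = 6010.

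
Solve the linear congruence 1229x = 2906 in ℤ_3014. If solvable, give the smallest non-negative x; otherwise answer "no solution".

First find gcd(1229, 3014):
3014 = 2·1229 + 556
1229 = 2·556 + 117
556 = 4·117 + 88
117 = 1·88 + 29
88 = 3·29 + 1
29 = 29·1 + 0
gcd = 1, so a unique solution mod 3014 exists.
Back-substitute for the Bézout coefficients:
1 = 88 − 3·29
1 = −3·117 + 4·88
1 = 4·556 − 19·117
1 = −19·1229 + 42·556
1 = 42·3014 − 103·1229
So 1229·(-103) ≡ 1 (mod 3014), giving 1229⁻¹ ≡ 2911.
x ≡ 1229⁻¹·2906 ≡ 2911·2906 ≡ 2082 (mod 3014).

2082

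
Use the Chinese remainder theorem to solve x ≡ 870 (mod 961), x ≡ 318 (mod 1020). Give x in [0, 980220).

Write x = 870 + 961·k. Then 961·k ≡ 318 − 870 ≡ 468 (mod 1020).
Need 961⁻¹ mod 1020. Extended Euclid on (1020, 961):
1020 = 1*961 + 59
961 = 16*59 + 17
59 = 3*17 + 8
17 = 2*8 + 1
8 = 8*1 + 0
Back-substitute:
1 = 17 − 2·8
1 = −2·59 + 7·17
1 = 7·961 − 114·59
1 = −114·1020 + 121·961
961⁻¹ ≡ 121 (mod 1020), so k ≡ 121·468 ≡ 528 (mod 1020).
x = 870 + 961·528 = 508278.

508278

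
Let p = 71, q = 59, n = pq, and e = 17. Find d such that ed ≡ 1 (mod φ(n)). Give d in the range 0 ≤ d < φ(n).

φ(n) = (p−1)(q−1) = 70·58 = 4060.
Need d with 17·d ≡ 1 (mod 4060). Apply the extended Euclidean algorithm:
4060 = 238×17 + 14
17 = 1×14 + 3
14 = 4×3 + 2
3 = 1×2 + 1
2 = 2×1 + 0
Back-substitute:
1 = 3 − 2
1 = −14 + 5·3
1 = 5·17 − 6·14
1 = −6·4060 + 1433·17
So 17·1433 ≡ 1 (mod 4060), hence d = 1433.

1433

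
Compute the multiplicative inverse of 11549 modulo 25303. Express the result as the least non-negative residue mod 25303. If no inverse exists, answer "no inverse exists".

gcd(25303, 11549) by repeated division:
25303 = 2·11549 + 2205
11549 = 5·2205 + 524
2205 = 4·524 + 109
524 = 4·109 + 88
109 = 1·88 + 21
88 = 4·21 + 4
21 = 5·4 + 1
4 = 4·1 + 0
gcd = 1, so the inverse exists. Back-substitute:
1 = 21 − 5·4
1 = −5·88 + 21·21
1 = 21·109 − 26·88
1 = −26·524 + 125·109
1 = 125·2205 − 526·524
1 = −526·11549 + 2755·2205
1 = 2755·25303 − 6036·11549
Thus 11549·(-6036) ≡ 1 (mod 25303); reducing, -6036 mod 25303 = 19267.

19267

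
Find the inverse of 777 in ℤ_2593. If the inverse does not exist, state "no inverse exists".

287

gcd(2593, 777) by repeated division:
2593 = 3·777 + 262
777 = 2·262 + 253
262 = 1·253 + 9
253 = 28·9 + 1
9 = 9·1 + 0
The gcd is 1. Working backward:
1 = 253 − 28·9
1 = −28·262 + 29·253
1 = 29·777 − 86·262
1 = −86·2593 + 287·777
So 777·287 ≡ 1 (mod 2593).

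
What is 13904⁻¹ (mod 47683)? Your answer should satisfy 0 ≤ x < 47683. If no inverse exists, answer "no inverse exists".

Run Euclid on (47683, 13904):
47683 = 3·13904 + 5971
13904 = 2·5971 + 1962
5971 = 3·1962 + 85
1962 = 23·85 + 7
85 = 12·7 + 1
7 = 7·1 + 0
Since gcd(13904, 47683) = 1, back-substitute to write 1 as a combination:
1 = 85 − 12·7
1 = −12·1962 + 277·85
1 = 277·5971 − 843·1962
1 = −843·13904 + 1963·5971
1 = 1963·47683 − 6732·13904
So 13904·(-6732) ≡ 1 (mod 47683), and -6732 ≡ 40951 (mod 47683).

40951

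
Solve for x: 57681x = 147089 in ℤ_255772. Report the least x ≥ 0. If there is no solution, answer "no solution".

First find gcd(57681, 255772):
255772 = 4·57681 + 25048
57681 = 2·25048 + 7585
25048 = 3·7585 + 2293
7585 = 3·2293 + 706
2293 = 3·706 + 175
706 = 4·175 + 6
175 = 29·6 + 1
6 = 6·1 + 0
gcd = 1, so a unique solution mod 255772 exists.
Back-substitute for the Bézout coefficients:
1 = 175 − 29·6
1 = −29·706 + 117·175
1 = 117·2293 − 380·706
1 = −380·7585 + 1257·2293
1 = 1257·25048 − 4151·7585
1 = −4151·57681 + 9559·25048
1 = 9559·255772 − 42387·57681
So 57681·(-42387) ≡ 1 (mod 255772), giving 57681⁻¹ ≡ 213385.
x ≡ 57681⁻¹·147089 ≡ 213385·147089 ≡ 36829 (mod 255772).

36829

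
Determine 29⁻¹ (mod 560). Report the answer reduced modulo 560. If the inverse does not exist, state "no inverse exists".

309

gcd(560, 29) by repeated division:
560 = 19·29 + 9
29 = 3·9 + 2
9 = 4·2 + 1
2 = 2·1 + 0
The gcd is 1. Working backward:
1 = 9 − 4·2
1 = −4·29 + 13·9
1 = 13·560 − 251·29
So 29·(-251) ≡ 1 (mod 560), and -251 ≡ 309 (mod 560).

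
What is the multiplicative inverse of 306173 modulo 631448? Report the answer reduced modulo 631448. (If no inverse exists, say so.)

268453

gcd(631448, 306173) by repeated division:
631448 = 2*306173 + 19102
306173 = 16*19102 + 541
19102 = 35*541 + 167
541 = 3*167 + 40
167 = 4*40 + 7
40 = 5*7 + 5
7 = 1*5 + 2
5 = 2*2 + 1
2 = 2*1 + 0
gcd = 1, so the inverse exists. Back-substitute:
1 = 5 − 2·2
1 = −2·7 + 3·5
1 = 3·40 − 17·7
1 = −17·167 + 71·40
1 = 71·541 − 230·167
1 = −230·19102 + 8121·541
1 = 8121·306173 − 130166·19102
1 = −130166·631448 + 268453·306173
So 306173·268453 ≡ 1 (mod 631448).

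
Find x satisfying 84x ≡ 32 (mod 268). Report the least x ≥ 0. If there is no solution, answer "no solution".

61

First find gcd(84, 268):
268 = 3*84 + 16
84 = 5*16 + 4
16 = 4*4 + 0
gcd = 4 and 4 | 32, so solutions exist. Divide through by 4: 21x ≡ 8 (mod 67).
Now find 21⁻¹ mod 67:
67 = 3·21 + 4
21 = 5·4 + 1
4 = 4·1 + 0
Back-substitute:
1 = 21 − 5·4
1 = −5·67 + 16·21
So 21⁻¹ ≡ 16 (mod 67).
Then x ≡ 16·8 ≡ 61 (mod 67); the smallest non-negative solution is x = 61.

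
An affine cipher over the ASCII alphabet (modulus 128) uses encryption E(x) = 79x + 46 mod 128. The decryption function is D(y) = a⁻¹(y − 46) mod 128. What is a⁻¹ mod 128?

Apply the Euclidean algorithm to 128 and 79:
128 = 1·79 + 49
79 = 1·49 + 30
49 = 1·30 + 19
30 = 1·19 + 11
19 = 1·11 + 8
11 = 1·8 + 3
8 = 2·3 + 2
3 = 1·2 + 1
2 = 2·1 + 0
Since gcd(79, 128) = 1, back-substitute to write 1 as a combination:
1 = 3 − 2
1 = −8 + 3·3
1 = 3·11 − 4·8
1 = −4·19 + 7·11
1 = 7·30 − 11·19
1 = −11·49 + 18·30
1 = 18·79 − 29·49
1 = −29·128 + 47·79
So 79·47 ≡ 1 (mod 128).

47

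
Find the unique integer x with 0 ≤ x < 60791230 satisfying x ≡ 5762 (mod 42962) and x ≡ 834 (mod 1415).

Write x = 5762 + 42962·k. Then 42962·k ≡ 834 − 5762 ≡ 732 (mod 1415).
Need 42962⁻¹ mod 1415. Extended Euclid on (1415, 512):
1415 = 2×512 + 391
512 = 1×391 + 121
391 = 3×121 + 28
121 = 4×28 + 9
28 = 3×9 + 1
9 = 9×1 + 0
Back-substitute:
1 = 28 − 3·9
1 = −3·121 + 13·28
1 = 13·391 − 42·121
1 = −42·512 + 55·391
1 = 55·1415 − 152·512
42962⁻¹ ≡ 1263 (mod 1415), so k ≡ 1263·732 ≡ 521 (mod 1415).
x = 5762 + 42962·521 = 22388964.

22388964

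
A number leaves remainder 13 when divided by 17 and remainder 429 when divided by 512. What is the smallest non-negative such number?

Write x = 13 + 17·k. Then 17·k ≡ 429 − 13 ≡ 416 (mod 512).
Need 17⁻¹ mod 512. Extended Euclid on (512, 17):
512 = 30*17 + 2
17 = 8*2 + 1
2 = 2*1 + 0
Back-substitute:
1 = 17 − 8·2
1 = −8·512 + 241·17
17⁻¹ ≡ 241 (mod 512), so k ≡ 241·416 ≡ 416 (mod 512).
x = 13 + 17·416 = 7085.

7085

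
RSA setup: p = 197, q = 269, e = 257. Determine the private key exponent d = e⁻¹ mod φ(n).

φ(n) = (p−1)(q−1) = 196·268 = 52528.
Need d with 257·d ≡ 1 (mod 52528). Apply the extended Euclidean algorithm:
52528 = 204*257 + 100
257 = 2*100 + 57
100 = 1*57 + 43
57 = 1*43 + 14
43 = 3*14 + 1
14 = 14*1 + 0
Back-substitute:
1 = 43 − 3·14
1 = −3·57 + 4·43
1 = 4·100 − 7·57
1 = −7·257 + 18·100
1 = 18·52528 − 3679·257
So 257·(-3679) ≡ 1 (mod 52528), hence d ≡ -3679 ≡ 48849 (mod 52528).

48849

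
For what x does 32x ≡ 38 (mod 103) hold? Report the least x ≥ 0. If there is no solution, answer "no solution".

72

First find gcd(32, 103):
103 = 3*32 + 7
32 = 4*7 + 4
7 = 1*4 + 3
4 = 1*3 + 1
3 = 3*1 + 0
gcd = 1, so a unique solution mod 103 exists.
Back-substitute for the Bézout coefficients:
1 = 4 − 3
1 = −7 + 2·4
1 = 2·32 − 9·7
1 = −9·103 + 29·32
So 32·(29) ≡ 1 (mod 103), giving 32⁻¹ ≡ 29.
x ≡ 32⁻¹·38 ≡ 29·38 ≡ 72 (mod 103).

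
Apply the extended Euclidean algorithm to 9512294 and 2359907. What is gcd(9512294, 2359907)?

Apply Euclid's algorithm to 9512294 and 2359907:
9512294 = 4·2359907 + 72666
2359907 = 32·72666 + 34595
72666 = 2·34595 + 3476
34595 = 9·3476 + 3311
3476 = 1·3311 + 165
3311 = 20·165 + 11
165 = 15·11 + 0
gcd(9512294, 2359907) = 11.
Back-substituting:
11 = 3311 − 20·165
11 = −20·3476 + 21·3311
11 = 21·34595 − 209·3476
11 = −209·72666 + 439·34595
11 = 439·2359907 − 14257·72666
11 = −14257·9512294 + 57467·2359907
So 11 = (-14257)·9512294 + (57467)·2359907.

11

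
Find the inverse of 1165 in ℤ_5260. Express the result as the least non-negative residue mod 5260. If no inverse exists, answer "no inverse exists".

no inverse exists

Euclidean algorithm on 5260, 1165:
5260 = 4×1165 + 600
1165 = 1×600 + 565
600 = 1×565 + 35
565 = 16×35 + 5
35 = 7×5 + 0
The gcd is 5, not 1, hence no inverse exists.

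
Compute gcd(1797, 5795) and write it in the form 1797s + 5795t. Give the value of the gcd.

1

Apply Euclid's algorithm to 5795 and 1797:
5795 = 3*1797 + 404
1797 = 4*404 + 181
404 = 2*181 + 42
181 = 4*42 + 13
42 = 3*13 + 3
13 = 4*3 + 1
3 = 3*1 + 0
gcd(1797, 5795) = 1.
Working backward:
1 = 13 − 4·3
1 = −4·42 + 13·13
1 = 13·181 − 56·42
1 = −56·404 + 125·181
1 = 125·1797 − 556·404
1 = −556·5795 + 1793·1797
So 1 = (-556)·5795 + (1793)·1797.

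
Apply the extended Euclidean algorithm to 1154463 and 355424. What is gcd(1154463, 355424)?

Repeated division:
1154463 = 3*355424 + 88191
355424 = 4*88191 + 2660
88191 = 33*2660 + 411
2660 = 6*411 + 194
411 = 2*194 + 23
194 = 8*23 + 10
23 = 2*10 + 3
10 = 3*3 + 1
3 = 3*1 + 0
gcd(1154463, 355424) = 1.
Express as a combination:
1 = 10 − 3·3
1 = −3·23 + 7·10
1 = 7·194 − 59·23
1 = −59·411 + 125·194
1 = 125·2660 − 809·411
1 = −809·88191 + 26822·2660
1 = 26822·355424 − 108097·88191
1 = −108097·1154463 + 351113·355424
So 1 = (-108097)·1154463 + (351113)·355424.

1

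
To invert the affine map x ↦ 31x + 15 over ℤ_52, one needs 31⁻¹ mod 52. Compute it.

47

gcd(52, 31) by repeated division:
52 = 1·31 + 21
31 = 1·21 + 10
21 = 2·10 + 1
10 = 10·1 + 0
gcd = 1, so the inverse exists. Back-substitute:
1 = 21 − 2·10
1 = −2·31 + 3·21
1 = 3·52 − 5·31
Hence 31⁻¹ ≡ -5 ≡ 47 (mod 52).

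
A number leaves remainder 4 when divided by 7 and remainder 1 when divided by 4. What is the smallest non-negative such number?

Write x = 4 + 7·k. Then 7·k ≡ 1 − 4 ≡ 1 (mod 4).
Need 7⁻¹ mod 4. Extended Euclid on (4, 3):
4 = 1*3 + 1
3 = 3*1 + 0
Back-substitute:
1 = 4 − 3
7⁻¹ ≡ 3 (mod 4), so k ≡ 3·1 ≡ 3 (mod 4).
x = 4 + 7·3 = 25.

25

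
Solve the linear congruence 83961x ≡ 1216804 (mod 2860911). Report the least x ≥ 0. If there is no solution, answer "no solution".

gcd(83961, 2860911):
2860911 = 34×83961 + 6237
83961 = 13×6237 + 2880
6237 = 2×2880 + 477
2880 = 6×477 + 18
477 = 26×18 + 9
18 = 2×9 + 0
gcd = 9, but 9 ∤ 1216804, so the congruence has no solution.

no solution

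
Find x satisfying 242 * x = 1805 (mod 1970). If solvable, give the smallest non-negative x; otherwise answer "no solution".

gcd(242, 1970):
1970 = 8·242 + 34
242 = 7·34 + 4
34 = 8·4 + 2
4 = 2·2 + 0
gcd = 2, but 2 ∤ 1805, so the congruence has no solution.

no solution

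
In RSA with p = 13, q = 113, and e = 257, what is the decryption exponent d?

1025

φ(n) = (p−1)(q−1) = 12·112 = 1344.
Need d with 257·d ≡ 1 (mod 1344). Apply the extended Euclidean algorithm:
1344 = 5·257 + 59
257 = 4·59 + 21
59 = 2·21 + 17
21 = 1·17 + 4
17 = 4·4 + 1
4 = 4·1 + 0
Back-substitute:
1 = 17 − 4·4
1 = −4·21 + 5·17
1 = 5·59 − 14·21
1 = −14·257 + 61·59
1 = 61·1344 − 319·257
So 257·(-319) ≡ 1 (mod 1344), hence d ≡ -319 ≡ 1025 (mod 1344).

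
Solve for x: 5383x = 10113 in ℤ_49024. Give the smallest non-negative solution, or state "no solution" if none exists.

9783

First find gcd(5383, 49024):
49024 = 9·5383 + 577
5383 = 9·577 + 190
577 = 3·190 + 7
190 = 27·7 + 1
7 = 7·1 + 0
gcd = 1, so a unique solution mod 49024 exists.
Back-substitute for the Bézout coefficients:
1 = 190 − 27·7
1 = −27·577 + 82·190
1 = 82·5383 − 765·577
1 = −765·49024 + 6967·5383
So 5383·(6967) ≡ 1 (mod 49024), giving 5383⁻¹ ≡ 6967.
x ≡ 5383⁻¹·10113 ≡ 6967·10113 ≡ 9783 (mod 49024).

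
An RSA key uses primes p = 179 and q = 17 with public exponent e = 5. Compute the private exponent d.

φ(n) = (p−1)(q−1) = 178·16 = 2848.
Need d with 5·d ≡ 1 (mod 2848). Apply the extended Euclidean algorithm:
2848 = 569*5 + 3
5 = 1*3 + 2
3 = 1*2 + 1
2 = 2*1 + 0
Back-substitute:
1 = 3 − 2
1 = −5 + 2·3
1 = 2·2848 − 1139·5
So 5·(-1139) ≡ 1 (mod 2848), hence d ≡ -1139 ≡ 1709 (mod 2848).

1709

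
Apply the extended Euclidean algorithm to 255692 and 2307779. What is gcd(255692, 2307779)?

1

Euclidean algorithm:
2307779 = 9*255692 + 6551
255692 = 39*6551 + 203
6551 = 32*203 + 55
203 = 3*55 + 38
55 = 1*38 + 17
38 = 2*17 + 4
17 = 4*4 + 1
4 = 4*1 + 0
gcd(255692, 2307779) = 1.
Working backward:
1 = 17 − 4·4
1 = −4·38 + 9·17
1 = 9·55 − 13·38
1 = −13·203 + 48·55
1 = 48·6551 − 1549·203
1 = −1549·255692 + 60459·6551
1 = 60459·2307779 − 545680·255692
So 1 = (60459)·2307779 + (-545680)·255692.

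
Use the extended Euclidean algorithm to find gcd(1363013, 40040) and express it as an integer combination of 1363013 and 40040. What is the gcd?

Apply Euclid's algorithm to 1363013 and 40040:
1363013 = 34*40040 + 1653
40040 = 24*1653 + 368
1653 = 4*368 + 181
368 = 2*181 + 6
181 = 30*6 + 1
6 = 6*1 + 0
gcd(1363013, 40040) = 1.
Back-substituting:
1 = 181 − 30·6
1 = −30·368 + 61·181
1 = 61·1653 − 274·368
1 = −274·40040 + 6637·1653
1 = 6637·1363013 − 225932·40040
So 1 = (6637)·1363013 + (-225932)·40040.

1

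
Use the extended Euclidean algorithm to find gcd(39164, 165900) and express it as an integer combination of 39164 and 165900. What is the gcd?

4

Repeated division:
165900 = 4*39164 + 9244
39164 = 4*9244 + 2188
9244 = 4*2188 + 492
2188 = 4*492 + 220
492 = 2*220 + 52
220 = 4*52 + 12
52 = 4*12 + 4
12 = 3*4 + 0
gcd(39164, 165900) = 4.
Back-substituting:
4 = 52 − 4·12
4 = −4·220 + 17·52
4 = 17·492 − 38·220
4 = −38·2188 + 169·492
4 = 169·9244 − 714·2188
4 = −714·39164 + 3025·9244
4 = 3025·165900 − 12814·39164
So 4 = (3025)·165900 + (-12814)·39164.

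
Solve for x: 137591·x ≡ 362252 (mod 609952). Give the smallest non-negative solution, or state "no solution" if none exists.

437428

First find gcd(137591, 609952):
609952 = 4*137591 + 59588
137591 = 2*59588 + 18415
59588 = 3*18415 + 4343
18415 = 4*4343 + 1043
4343 = 4*1043 + 171
1043 = 6*171 + 17
171 = 10*17 + 1
17 = 17*1 + 0
gcd = 1, so a unique solution mod 609952 exists.
Back-substitute for the Bézout coefficients:
1 = 171 − 10·17
1 = −10·1043 + 61·171
1 = 61·4343 − 254·1043
1 = −254·18415 + 1077·4343
1 = 1077·59588 − 3485·18415
1 = −3485·137591 + 8047·59588
1 = 8047·609952 − 35673·137591
So 137591·(-35673) ≡ 1 (mod 609952), giving 137591⁻¹ ≡ 574279.
x ≡ 137591⁻¹·362252 ≡ 574279·362252 ≡ 437428 (mod 609952).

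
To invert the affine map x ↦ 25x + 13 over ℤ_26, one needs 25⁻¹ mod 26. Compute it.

25

Extended Euclidean algorithm:
26 = 1×25 + 1
25 = 25×1 + 0
The gcd is 1. Working backward:
1 = 26 − 25
Thus 25·(-1) ≡ 1 (mod 26); reducing, -1 mod 26 = 25.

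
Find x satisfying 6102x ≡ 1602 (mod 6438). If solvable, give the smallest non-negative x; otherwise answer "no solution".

First find gcd(6102, 6438):
6438 = 1·6102 + 336
6102 = 18·336 + 54
336 = 6·54 + 12
54 = 4·12 + 6
12 = 2·6 + 0
gcd = 6 and 6 | 1602, so solutions exist. Divide through by 6: 1017x ≡ 267 (mod 1073).
Now find 1017⁻¹ mod 1073:
1073 = 1×1017 + 56
1017 = 18×56 + 9
56 = 6×9 + 2
9 = 4×2 + 1
2 = 2×1 + 0
Back-substitute:
1 = 9 − 4·2
1 = −4·56 + 25·9
1 = 25·1017 − 454·56
1 = −454·1073 + 479·1017
So 1017⁻¹ ≡ 479 (mod 1073).
Then x ≡ 479·267 ≡ 206 (mod 1073); the smallest non-negative solution is x = 206.

206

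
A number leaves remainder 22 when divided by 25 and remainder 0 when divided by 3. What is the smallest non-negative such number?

72

Write x = 22 + 25·k. Then 25·k ≡ 0 − 22 ≡ 2 (mod 3).
Need 25⁻¹ mod 3. Extended Euclid on (3, 1):
3 = 3×1 + 0
25⁻¹ ≡ 1 (mod 3), so k ≡ 1·2 ≡ 2 (mod 3).
x = 22 + 25·2 = 72.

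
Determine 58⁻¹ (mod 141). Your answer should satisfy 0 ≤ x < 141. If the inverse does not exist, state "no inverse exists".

124

gcd(141, 58) by repeated division:
141 = 2×58 + 25
58 = 2×25 + 8
25 = 3×8 + 1
8 = 8×1 + 0
Since gcd(58, 141) = 1, back-substitute to write 1 as a combination:
1 = 25 − 3·8
1 = −3·58 + 7·25
1 = 7·141 − 17·58
Thus 58·(-17) ≡ 1 (mod 141); reducing, -17 mod 141 = 124.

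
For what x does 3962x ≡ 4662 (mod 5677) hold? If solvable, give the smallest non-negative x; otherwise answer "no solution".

133

First find gcd(3962, 5677):
5677 = 1·3962 + 1715
3962 = 2·1715 + 532
1715 = 3·532 + 119
532 = 4·119 + 56
119 = 2·56 + 7
56 = 8·7 + 0
gcd = 7 and 7 | 4662, so solutions exist. Divide through by 7: 566x ≡ 666 (mod 811).
Now find 566⁻¹ mod 811:
811 = 1*566 + 245
566 = 2*245 + 76
245 = 3*76 + 17
76 = 4*17 + 8
17 = 2*8 + 1
8 = 8*1 + 0
Back-substitute:
1 = 17 − 2·8
1 = −2·76 + 9·17
1 = 9·245 − 29·76
1 = −29·566 + 67·245
1 = 67·811 − 96·566
So 566·(-96) ≡ 1 (mod 811), i.e. 566⁻¹ ≡ 715.
Then x ≡ 715·666 ≡ 133 (mod 811); the smallest non-negative solution is x = 133.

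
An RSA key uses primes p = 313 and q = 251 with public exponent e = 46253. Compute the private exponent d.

60917

φ(n) = (p−1)(q−1) = 312·250 = 78000.
Need d with 46253·d ≡ 1 (mod 78000). Apply the extended Euclidean algorithm:
78000 = 1×46253 + 31747
46253 = 1×31747 + 14506
31747 = 2×14506 + 2735
14506 = 5×2735 + 831
2735 = 3×831 + 242
831 = 3×242 + 105
242 = 2×105 + 32
105 = 3×32 + 9
32 = 3×9 + 5
9 = 1×5 + 4
5 = 1×4 + 1
4 = 4×1 + 0
Back-substitute:
1 = 5 − 4
1 = −9 + 2·5
1 = 2·32 − 7·9
1 = −7·105 + 23·32
1 = 23·242 − 53·105
1 = −53·831 + 182·242
1 = 182·2735 − 599·831
1 = −599·14506 + 3177·2735
1 = 3177·31747 − 6953·14506
1 = −6953·46253 + 10130·31747
1 = 10130·78000 − 17083·46253
So 46253·(-17083) ≡ 1 (mod 78000), hence d ≡ -17083 ≡ 60917 (mod 78000).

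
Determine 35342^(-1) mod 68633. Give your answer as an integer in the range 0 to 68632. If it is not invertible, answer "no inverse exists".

21818

Apply the Euclidean algorithm to 68633 and 35342:
68633 = 1×35342 + 33291
35342 = 1×33291 + 2051
33291 = 16×2051 + 475
2051 = 4×475 + 151
475 = 3×151 + 22
151 = 6×22 + 19
22 = 1×19 + 3
19 = 6×3 + 1
3 = 3×1 + 0
gcd = 1, so the inverse exists. Back-substitute:
1 = 19 − 6·3
1 = −6·22 + 7·19
1 = 7·151 − 48·22
1 = −48·475 + 151·151
1 = 151·2051 − 652·475
1 = −652·33291 + 10583·2051
1 = 10583·35342 − 11235·33291
1 = −11235·68633 + 21818·35342
So 35342·21818 ≡ 1 (mod 68633).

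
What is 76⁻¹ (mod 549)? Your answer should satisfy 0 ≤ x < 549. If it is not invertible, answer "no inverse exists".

Apply the Euclidean algorithm to 549 and 76:
549 = 7×76 + 17
76 = 4×17 + 8
17 = 2×8 + 1
8 = 8×1 + 0
Since gcd(76, 549) = 1, back-substitute to write 1 as a combination:
1 = 17 − 2·8
1 = −2·76 + 9·17
1 = 9·549 − 65·76
Hence 76⁻¹ ≡ -65 ≡ 484 (mod 549).

484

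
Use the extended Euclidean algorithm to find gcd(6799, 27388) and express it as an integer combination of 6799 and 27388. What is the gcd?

Euclidean algorithm:
27388 = 4×6799 + 192
6799 = 35×192 + 79
192 = 2×79 + 34
79 = 2×34 + 11
34 = 3×11 + 1
11 = 11×1 + 0
gcd(6799, 27388) = 1.
Working backward:
1 = 34 − 3·11
1 = −3·79 + 7·34
1 = 7·192 − 17·79
1 = −17·6799 + 602·192
1 = 602·27388 − 2425·6799
So 1 = (602)·27388 + (-2425)·6799.

1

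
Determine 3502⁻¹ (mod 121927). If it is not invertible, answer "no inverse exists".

44182

Extended Euclidean algorithm:
121927 = 34*3502 + 2859
3502 = 1*2859 + 643
2859 = 4*643 + 287
643 = 2*287 + 69
287 = 4*69 + 11
69 = 6*11 + 3
11 = 3*3 + 2
3 = 1*2 + 1
2 = 2*1 + 0
gcd = 1, so the inverse exists. Back-substitute:
1 = 3 − 2
1 = −11 + 4·3
1 = 4·69 − 25·11
1 = −25·287 + 104·69
1 = 104·643 − 233·287
1 = −233·2859 + 1036·643
1 = 1036·3502 − 1269·2859
1 = −1269·121927 + 44182·3502
So 3502·44182 ≡ 1 (mod 121927).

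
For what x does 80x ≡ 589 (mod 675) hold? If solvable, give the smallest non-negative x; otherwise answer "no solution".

no solution

gcd(80, 675):
675 = 8×80 + 35
80 = 2×35 + 10
35 = 3×10 + 5
10 = 2×5 + 0
gcd = 5, but 5 ∤ 589, so the congruence has no solution.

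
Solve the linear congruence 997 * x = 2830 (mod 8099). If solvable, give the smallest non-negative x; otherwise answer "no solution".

1067

First find gcd(997, 8099):
8099 = 8*997 + 123
997 = 8*123 + 13
123 = 9*13 + 6
13 = 2*6 + 1
6 = 6*1 + 0
gcd = 1, so a unique solution mod 8099 exists.
Back-substitute for the Bézout coefficients:
1 = 13 − 2·6
1 = −2·123 + 19·13
1 = 19·997 − 154·123
1 = −154·8099 + 1251·997
So 997·(1251) ≡ 1 (mod 8099), giving 997⁻¹ ≡ 1251.
x ≡ 997⁻¹·2830 ≡ 1251·2830 ≡ 1067 (mod 8099).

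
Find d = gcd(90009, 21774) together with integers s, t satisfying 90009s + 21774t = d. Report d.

Apply Euclid's algorithm to 90009 and 21774:
90009 = 4·21774 + 2913
21774 = 7·2913 + 1383
2913 = 2·1383 + 147
1383 = 9·147 + 60
147 = 2·60 + 27
60 = 2·27 + 6
27 = 4·6 + 3
6 = 2·3 + 0
gcd(90009, 21774) = 3.
Back-substituting:
3 = 27 − 4·6
3 = −4·60 + 9·27
3 = 9·147 − 22·60
3 = −22·1383 + 207·147
3 = 207·2913 − 436·1383
3 = −436·21774 + 3259·2913
3 = 3259·90009 − 13472·21774
So 3 = (3259)·90009 + (-13472)·21774.

3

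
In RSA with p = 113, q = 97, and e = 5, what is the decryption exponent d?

4301

φ(n) = (p−1)(q−1) = 112·96 = 10752.
Need d with 5·d ≡ 1 (mod 10752). Apply the extended Euclidean algorithm:
10752 = 2150*5 + 2
5 = 2*2 + 1
2 = 2*1 + 0
Back-substitute:
1 = 5 − 2·2
1 = −2·10752 + 4301·5
So 5·4301 ≡ 1 (mod 10752), hence d = 4301.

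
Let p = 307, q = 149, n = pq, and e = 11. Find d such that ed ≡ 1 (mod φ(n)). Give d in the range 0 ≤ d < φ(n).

φ(n) = (p−1)(q−1) = 306·148 = 45288.
Need d with 11·d ≡ 1 (mod 45288). Apply the extended Euclidean algorithm:
45288 = 4117*11 + 1
11 = 11*1 + 0
Back-substitute:
1 = 45288 − 4117·11
So 11·(-4117) ≡ 1 (mod 45288), hence d ≡ -4117 ≡ 41171 (mod 45288).

41171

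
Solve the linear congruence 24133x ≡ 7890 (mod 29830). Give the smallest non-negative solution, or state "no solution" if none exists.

First find gcd(24133, 29830):
29830 = 1·24133 + 5697
24133 = 4·5697 + 1345
5697 = 4·1345 + 317
1345 = 4·317 + 77
317 = 4·77 + 9
77 = 8·9 + 5
9 = 1·5 + 4
5 = 1·4 + 1
4 = 4·1 + 0
gcd = 1, so a unique solution mod 29830 exists.
Back-substitute for the Bézout coefficients:
1 = 5 − 4
1 = −9 + 2·5
1 = 2·77 − 17·9
1 = −17·317 + 70·77
1 = 70·1345 − 297·317
1 = −297·5697 + 1258·1345
1 = 1258·24133 − 5329·5697
1 = −5329·29830 + 6587·24133
So 24133·(6587) ≡ 1 (mod 29830), giving 24133⁻¹ ≡ 6587.
x ≡ 24133⁻¹·7890 ≡ 6587·7890 ≡ 7570 (mod 29830).

7570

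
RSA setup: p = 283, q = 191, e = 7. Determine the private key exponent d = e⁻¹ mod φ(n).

22963

φ(n) = (p−1)(q−1) = 282·190 = 53580.
Need d with 7·d ≡ 1 (mod 53580). Apply the extended Euclidean algorithm:
53580 = 7654×7 + 2
7 = 3×2 + 1
2 = 2×1 + 0
Back-substitute:
1 = 7 − 3·2
1 = −3·53580 + 22963·7
So 7·22963 ≡ 1 (mod 53580), hence d = 22963.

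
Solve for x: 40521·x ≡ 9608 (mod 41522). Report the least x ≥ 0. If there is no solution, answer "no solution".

no solution

gcd(40521, 41522):
41522 = 1*40521 + 1001
40521 = 40*1001 + 481
1001 = 2*481 + 39
481 = 12*39 + 13
39 = 3*13 + 0
gcd = 13, but 13 ∤ 9608, so the congruence has no solution.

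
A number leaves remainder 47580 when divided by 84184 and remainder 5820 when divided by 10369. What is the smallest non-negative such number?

269268012

Write x = 47580 + 84184·k. Then 84184·k ≡ 5820 − 47580 ≡ 10085 (mod 10369).
Need 84184⁻¹ mod 10369. Extended Euclid on (10369, 1232):
10369 = 8×1232 + 513
1232 = 2×513 + 206
513 = 2×206 + 101
206 = 2×101 + 4
101 = 25×4 + 1
4 = 4×1 + 0
Back-substitute:
1 = 101 − 25·4
1 = −25·206 + 51·101
1 = 51·513 − 127·206
1 = −127·1232 + 305·513
1 = 305·10369 − 2567·1232
84184⁻¹ ≡ 7802 (mod 10369), so k ≡ 7802·10085 ≡ 3198 (mod 10369).
x = 47580 + 84184·3198 = 269268012.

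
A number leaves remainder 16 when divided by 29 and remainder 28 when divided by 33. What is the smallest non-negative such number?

886

Write x = 16 + 29·k. Then 29·k ≡ 28 − 16 ≡ 12 (mod 33).
Need 29⁻¹ mod 33. Extended Euclid on (33, 29):
33 = 1×29 + 4
29 = 7×4 + 1
4 = 4×1 + 0
Back-substitute:
1 = 29 − 7·4
1 = −7·33 + 8·29
29⁻¹ ≡ 8 (mod 33), so k ≡ 8·12 ≡ 30 (mod 33).
x = 16 + 29·30 = 886.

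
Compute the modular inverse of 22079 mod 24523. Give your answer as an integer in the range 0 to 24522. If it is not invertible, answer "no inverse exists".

Apply the Euclidean algorithm to 24523 and 22079:
24523 = 1*22079 + 2444
22079 = 9*2444 + 83
2444 = 29*83 + 37
83 = 2*37 + 9
37 = 4*9 + 1
9 = 9*1 + 0
Since gcd(22079, 24523) = 1, back-substitute to write 1 as a combination:
1 = 37 − 4·9
1 = −4·83 + 9·37
1 = 9·2444 − 265·83
1 = −265·22079 + 2394·2444
1 = 2394·24523 − 2659·22079
So 22079·(-2659) ≡ 1 (mod 24523), and -2659 ≡ 21864 (mod 24523).

21864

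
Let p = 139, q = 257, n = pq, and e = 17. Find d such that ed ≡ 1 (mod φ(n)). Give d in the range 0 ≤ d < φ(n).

16625

φ(n) = (p−1)(q−1) = 138·256 = 35328.
Need d with 17·d ≡ 1 (mod 35328). Apply the extended Euclidean algorithm:
35328 = 2078*17 + 2
17 = 8*2 + 1
2 = 2*1 + 0
Back-substitute:
1 = 17 − 8·2
1 = −8·35328 + 16625·17
So 17·16625 ≡ 1 (mod 35328), hence d = 16625.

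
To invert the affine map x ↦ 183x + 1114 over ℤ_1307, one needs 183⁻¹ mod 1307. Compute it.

50

Apply the Euclidean algorithm to 1307 and 183:
1307 = 7×183 + 26
183 = 7×26 + 1
26 = 26×1 + 0
gcd = 1, so the inverse exists. Back-substitute:
1 = 183 − 7·26
1 = −7·1307 + 50·183
So 183·50 ≡ 1 (mod 1307).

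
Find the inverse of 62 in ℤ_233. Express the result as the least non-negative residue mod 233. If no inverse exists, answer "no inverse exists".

Apply the Euclidean algorithm to 233 and 62:
233 = 3·62 + 47
62 = 1·47 + 15
47 = 3·15 + 2
15 = 7·2 + 1
2 = 2·1 + 0
Since gcd(62, 233) = 1, back-substitute to write 1 as a combination:
1 = 15 − 7·2
1 = −7·47 + 22·15
1 = 22·62 − 29·47
1 = −29·233 + 109·62
So 62·109 ≡ 1 (mod 233).

109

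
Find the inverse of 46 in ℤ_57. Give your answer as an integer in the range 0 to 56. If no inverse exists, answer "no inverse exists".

Run Euclid on (57, 46):
57 = 1·46 + 11
46 = 4·11 + 2
11 = 5·2 + 1
2 = 2·1 + 0
gcd = 1, so the inverse exists. Back-substitute:
1 = 11 − 5·2
1 = −5·46 + 21·11
1 = 21·57 − 26·46
Thus 46·(-26) ≡ 1 (mod 57); reducing, -26 mod 57 = 31.

31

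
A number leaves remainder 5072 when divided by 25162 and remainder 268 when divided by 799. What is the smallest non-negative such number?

Write x = 5072 + 25162·k. Then 25162·k ≡ 268 − 5072 ≡ 789 (mod 799).
Need 25162⁻¹ mod 799. Extended Euclid on (799, 393):
799 = 2·393 + 13
393 = 30·13 + 3
13 = 4·3 + 1
3 = 3·1 + 0
Back-substitute:
1 = 13 − 4·3
1 = −4·393 + 121·13
1 = 121·799 − 246·393
25162⁻¹ ≡ 553 (mod 799), so k ≡ 553·789 ≡ 63 (mod 799).
x = 5072 + 25162·63 = 1590278.

1590278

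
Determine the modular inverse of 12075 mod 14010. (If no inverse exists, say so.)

no inverse exists

Euclidean algorithm on 14010, 12075:
14010 = 1*12075 + 1935
12075 = 6*1935 + 465
1935 = 4*465 + 75
465 = 6*75 + 15
75 = 5*15 + 0
gcd(12075, 14010) = 15 ≠ 1, so 12075 has no multiplicative inverse modulo 14010.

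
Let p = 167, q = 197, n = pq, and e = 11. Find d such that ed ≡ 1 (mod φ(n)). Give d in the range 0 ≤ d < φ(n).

17747

φ(n) = (p−1)(q−1) = 166·196 = 32536.
Need d with 11·d ≡ 1 (mod 32536). Apply the extended Euclidean algorithm:
32536 = 2957·11 + 9
11 = 1·9 + 2
9 = 4·2 + 1
2 = 2·1 + 0
Back-substitute:
1 = 9 − 4·2
1 = −4·11 + 5·9
1 = 5·32536 − 14789·11
So 11·(-14789) ≡ 1 (mod 32536), hence d ≡ -14789 ≡ 17747 (mod 32536).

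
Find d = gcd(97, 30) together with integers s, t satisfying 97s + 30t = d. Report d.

Apply Euclid's algorithm to 97 and 30:
97 = 3×30 + 7
30 = 4×7 + 2
7 = 3×2 + 1
2 = 2×1 + 0
gcd(97, 30) = 1.
Working backward:
1 = 7 − 3·2
1 = −3·30 + 13·7
1 = 13·97 − 42·30
So 1 = (13)·97 + (-42)·30.

1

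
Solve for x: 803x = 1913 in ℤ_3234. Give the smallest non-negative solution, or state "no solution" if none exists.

no solution

gcd(803, 3234):
3234 = 4×803 + 22
803 = 36×22 + 11
22 = 2×11 + 0
gcd = 11, but 11 ∤ 1913, so the congruence has no solution.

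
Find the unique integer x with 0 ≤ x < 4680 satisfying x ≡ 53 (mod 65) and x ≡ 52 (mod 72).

Write x = 53 + 65·k. Then 65·k ≡ 52 − 53 ≡ 71 (mod 72).
Need 65⁻¹ mod 72. Extended Euclid on (72, 65):
72 = 1×65 + 7
65 = 9×7 + 2
7 = 3×2 + 1
2 = 2×1 + 0
Back-substitute:
1 = 7 − 3·2
1 = −3·65 + 28·7
1 = 28·72 − 31·65
65⁻¹ ≡ 41 (mod 72), so k ≡ 41·71 ≡ 31 (mod 72).
x = 53 + 65·31 = 2068.

2068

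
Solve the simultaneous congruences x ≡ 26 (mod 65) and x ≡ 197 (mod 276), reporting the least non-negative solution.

9581

Write x = 26 + 65·k. Then 65·k ≡ 197 − 26 ≡ 171 (mod 276).
Need 65⁻¹ mod 276. Extended Euclid on (276, 65):
276 = 4×65 + 16
65 = 4×16 + 1
16 = 16×1 + 0
Back-substitute:
1 = 65 − 4·16
1 = −4·276 + 17·65
65⁻¹ ≡ 17 (mod 276), so k ≡ 17·171 ≡ 147 (mod 276).
x = 26 + 65·147 = 9581.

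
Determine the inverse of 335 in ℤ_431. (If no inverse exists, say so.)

211

Apply the Euclidean algorithm to 431 and 335:
431 = 1·335 + 96
335 = 3·96 + 47
96 = 2·47 + 2
47 = 23·2 + 1
2 = 2·1 + 0
The gcd is 1. Working backward:
1 = 47 − 23·2
1 = −23·96 + 47·47
1 = 47·335 − 164·96
1 = −164·431 + 211·335
So 335·211 ≡ 1 (mod 431).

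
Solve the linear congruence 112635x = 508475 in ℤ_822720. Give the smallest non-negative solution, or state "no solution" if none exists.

gcd(112635, 822720):
822720 = 7*112635 + 34275
112635 = 3*34275 + 9810
34275 = 3*9810 + 4845
9810 = 2*4845 + 120
4845 = 40*120 + 45
120 = 2*45 + 30
45 = 1*30 + 15
30 = 2*15 + 0
gcd = 15, but 15 ∤ 508475, so the congruence has no solution.

no solution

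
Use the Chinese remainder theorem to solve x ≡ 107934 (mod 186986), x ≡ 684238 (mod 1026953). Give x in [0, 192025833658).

73033473786

Write x = 107934 + 186986·k. Then 186986·k ≡ 684238 − 107934 ≡ 576304 (mod 1026953).
Need 186986⁻¹ mod 1026953. Extended Euclid on (1026953, 186986):
1026953 = 5*186986 + 92023
186986 = 2*92023 + 2940
92023 = 31*2940 + 883
2940 = 3*883 + 291
883 = 3*291 + 10
291 = 29*10 + 1
10 = 10*1 + 0
Back-substitute:
1 = 291 − 29·10
1 = −29·883 + 88·291
1 = 88·2940 − 293·883
1 = −293·92023 + 9171·2940
1 = 9171·186986 − 18635·92023
1 = −18635·1026953 + 102346·186986
186986⁻¹ ≡ 102346 (mod 1026953), so k ≡ 102346·576304 ≡ 390582 (mod 1026953).
x = 107934 + 186986·390582 = 73033473786.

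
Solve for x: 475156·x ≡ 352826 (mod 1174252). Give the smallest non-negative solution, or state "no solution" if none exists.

gcd(475156, 1174252):
1174252 = 2×475156 + 223940
475156 = 2×223940 + 27276
223940 = 8×27276 + 5732
27276 = 4×5732 + 4348
5732 = 1×4348 + 1384
4348 = 3×1384 + 196
1384 = 7×196 + 12
196 = 16×12 + 4
12 = 3×4 + 0
gcd = 4, but 4 ∤ 352826, so the congruence has no solution.

no solution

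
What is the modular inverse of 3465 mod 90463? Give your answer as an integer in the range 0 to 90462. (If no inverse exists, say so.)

9216

Extended Euclidean algorithm:
90463 = 26·3465 + 373
3465 = 9·373 + 108
373 = 3·108 + 49
108 = 2·49 + 10
49 = 4·10 + 9
10 = 1·9 + 1
9 = 9·1 + 0
The gcd is 1. Working backward:
1 = 10 − 9
1 = −49 + 5·10
1 = 5·108 − 11·49
1 = −11·373 + 38·108
1 = 38·3465 − 353·373
1 = −353·90463 + 9216·3465
So 3465·9216 ≡ 1 (mod 90463).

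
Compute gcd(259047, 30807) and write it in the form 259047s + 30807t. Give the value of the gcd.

Euclidean algorithm:
259047 = 8·30807 + 12591
30807 = 2·12591 + 5625
12591 = 2·5625 + 1341
5625 = 4·1341 + 261
1341 = 5·261 + 36
261 = 7·36 + 9
36 = 4·9 + 0
gcd(259047, 30807) = 9.
Back-substituting:
9 = 261 − 7·36
9 = −7·1341 + 36·261
9 = 36·5625 − 151·1341
9 = −151·12591 + 338·5625
9 = 338·30807 − 827·12591
9 = −827·259047 + 6954·30807
So 9 = (-827)·259047 + (6954)·30807.

9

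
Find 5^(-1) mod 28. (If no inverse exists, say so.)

Run Euclid on (28, 5):
28 = 5*5 + 3
5 = 1*3 + 2
3 = 1*2 + 1
2 = 2*1 + 0
Since gcd(5, 28) = 1, back-substitute to write 1 as a combination:
1 = 3 − 2
1 = −5 + 2·3
1 = 2·28 − 11·5
Thus 5·(-11) ≡ 1 (mod 28); reducing, -11 mod 28 = 17.

17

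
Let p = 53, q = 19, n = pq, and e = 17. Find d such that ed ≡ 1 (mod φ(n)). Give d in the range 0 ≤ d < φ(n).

881

φ(n) = (p−1)(q−1) = 52·18 = 936.
Need d with 17·d ≡ 1 (mod 936). Apply the extended Euclidean algorithm:
936 = 55*17 + 1
17 = 17*1 + 0
Back-substitute:
1 = 936 − 55·17
So 17·(-55) ≡ 1 (mod 936), hence d ≡ -55 ≡ 881 (mod 936).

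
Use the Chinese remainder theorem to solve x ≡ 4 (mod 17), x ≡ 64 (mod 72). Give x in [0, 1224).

Write x = 4 + 17·k. Then 17·k ≡ 64 − 4 ≡ 60 (mod 72).
Need 17⁻¹ mod 72. Extended Euclid on (72, 17):
72 = 4×17 + 4
17 = 4×4 + 1
4 = 4×1 + 0
Back-substitute:
1 = 17 − 4·4
1 = −4·72 + 17·17
17⁻¹ ≡ 17 (mod 72), so k ≡ 17·60 ≡ 12 (mod 72).
x = 4 + 17·12 = 208.

208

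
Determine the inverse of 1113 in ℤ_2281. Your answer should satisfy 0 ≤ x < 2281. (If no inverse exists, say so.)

Extended Euclidean algorithm:
2281 = 2*1113 + 55
1113 = 20*55 + 13
55 = 4*13 + 3
13 = 4*3 + 1
3 = 3*1 + 0
The gcd is 1. Working backward:
1 = 13 − 4·3
1 = −4·55 + 17·13
1 = 17·1113 − 344·55
1 = −344·2281 + 705·1113
So 1113·705 ≡ 1 (mod 2281).

705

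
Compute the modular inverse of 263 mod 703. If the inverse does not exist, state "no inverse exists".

Apply the Euclidean algorithm to 703 and 263:
703 = 2*263 + 177
263 = 1*177 + 86
177 = 2*86 + 5
86 = 17*5 + 1
5 = 5*1 + 0
The gcd is 1. Working backward:
1 = 86 − 17·5
1 = −17·177 + 35·86
1 = 35·263 − 52·177
1 = −52·703 + 139·263
So 263·139 ≡ 1 (mod 703).

139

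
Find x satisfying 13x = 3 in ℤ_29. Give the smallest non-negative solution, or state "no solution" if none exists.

First find gcd(13, 29):
29 = 2·13 + 3
13 = 4·3 + 1
3 = 3·1 + 0
gcd = 1, so a unique solution mod 29 exists.
Back-substitute for the Bézout coefficients:
1 = 13 − 4·3
1 = −4·29 + 9·13
So 13·(9) ≡ 1 (mod 29), giving 13⁻¹ ≡ 9.
x ≡ 13⁻¹·3 ≡ 9·3 ≡ 27 (mod 29).

27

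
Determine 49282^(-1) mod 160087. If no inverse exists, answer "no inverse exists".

120317

Run Euclid on (160087, 49282):
160087 = 3*49282 + 12241
49282 = 4*12241 + 318
12241 = 38*318 + 157
318 = 2*157 + 4
157 = 39*4 + 1
4 = 4*1 + 0
gcd = 1, so the inverse exists. Back-substitute:
1 = 157 − 39·4
1 = −39·318 + 79·157
1 = 79·12241 − 3041·318
1 = −3041·49282 + 12243·12241
1 = 12243·160087 − 39770·49282
Thus 49282·(-39770) ≡ 1 (mod 160087); reducing, -39770 mod 160087 = 120317.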